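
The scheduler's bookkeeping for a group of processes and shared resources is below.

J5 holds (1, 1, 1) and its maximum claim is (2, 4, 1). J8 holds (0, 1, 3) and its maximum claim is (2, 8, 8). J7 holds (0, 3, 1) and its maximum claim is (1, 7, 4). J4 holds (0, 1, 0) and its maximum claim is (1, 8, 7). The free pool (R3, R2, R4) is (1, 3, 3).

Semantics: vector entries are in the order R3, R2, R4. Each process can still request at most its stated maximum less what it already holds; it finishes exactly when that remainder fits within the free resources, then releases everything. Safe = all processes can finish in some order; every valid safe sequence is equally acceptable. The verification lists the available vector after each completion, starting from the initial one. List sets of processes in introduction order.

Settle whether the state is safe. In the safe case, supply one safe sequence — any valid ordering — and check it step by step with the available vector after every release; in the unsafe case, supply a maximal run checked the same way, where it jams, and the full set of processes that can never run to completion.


The state is SAFE; one workable sequence: J5, J7, J8, J4.
Key observation: reading the order forward, J5 is the first process whose need (1, 3, 0) meets the free pool (1, 3, 3) exactly on a resource it requests.
Verifying each step:
  pool = (1, 3, 3)
  J5 needs (1, 3, 0) <= (1, 3, 3) -> finishes; pool += (1, 1, 1) = (2, 4, 4)
  J7 needs (1, 4, 3) <= (2, 4, 4) -> finishes; pool += (0, 3, 1) = (2, 7, 5)
  J8 needs (2, 7, 5) <= (2, 7, 5) -> finishes; pool += (0, 1, 3) = (2, 8, 8)
  J4 needs (1, 7, 7) <= (2, 8, 8) -> finishes; pool += (0, 1, 0) = (2, 9, 8)


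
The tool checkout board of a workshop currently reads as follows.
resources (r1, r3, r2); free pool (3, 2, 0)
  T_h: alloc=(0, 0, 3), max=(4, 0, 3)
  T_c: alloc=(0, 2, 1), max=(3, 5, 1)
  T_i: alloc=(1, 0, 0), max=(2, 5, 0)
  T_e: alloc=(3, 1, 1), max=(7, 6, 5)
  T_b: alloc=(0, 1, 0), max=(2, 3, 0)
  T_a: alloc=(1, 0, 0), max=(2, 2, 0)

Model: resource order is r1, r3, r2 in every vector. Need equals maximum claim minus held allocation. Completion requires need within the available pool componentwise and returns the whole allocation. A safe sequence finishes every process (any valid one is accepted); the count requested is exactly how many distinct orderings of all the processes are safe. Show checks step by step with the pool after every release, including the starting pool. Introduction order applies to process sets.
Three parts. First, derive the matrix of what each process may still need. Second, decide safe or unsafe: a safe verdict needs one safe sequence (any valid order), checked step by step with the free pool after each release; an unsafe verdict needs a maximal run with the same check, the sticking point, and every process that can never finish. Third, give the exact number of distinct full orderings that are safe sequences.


(1) Remaining need (order r1, r3, r2):
  T_h: (4, 0, 0)
  T_c: (3, 3, 0)
  T_i: (1, 5, 0)
  T_e: (4, 5, 4)
  T_b: (2, 2, 0)
  T_a: (1, 2, 0)
(2) SAFE — a valid safe sequence is T_b, T_a, T_c, T_h, T_e, T_i.
Key observation: the first exact fit in this order is T_b — it needs (2, 2, 0) with (3, 2, 0) free, meeting a requested resource to the last unit.
Check, step by step:
  pool = (3, 2, 0)
  T_b needs (2, 2, 0) <= (3, 2, 0) -> finishes; pool += (0, 1, 0) = (3, 3, 0)
  T_a needs (1, 2, 0) <= (3, 3, 0) -> finishes; pool += (1, 0, 0) = (4, 3, 0)
  T_c needs (3, 3, 0) <= (4, 3, 0) -> finishes; pool += (0, 2, 1) = (4, 5, 1)
  T_h needs (4, 0, 0) <= (4, 5, 1) -> finishes; pool += (0, 0, 3) = (4, 5, 4)
  T_e needs (4, 5, 4) <= (4, 5, 4) -> finishes; pool += (3, 1, 1) = (7, 6, 5)
  T_i needs (1, 5, 0) <= (7, 6, 5) -> finishes; pool += (1, 0, 0) = (8, 6, 5)
(3) The exact count: 18 of the possible complete orderings are safe sequences.


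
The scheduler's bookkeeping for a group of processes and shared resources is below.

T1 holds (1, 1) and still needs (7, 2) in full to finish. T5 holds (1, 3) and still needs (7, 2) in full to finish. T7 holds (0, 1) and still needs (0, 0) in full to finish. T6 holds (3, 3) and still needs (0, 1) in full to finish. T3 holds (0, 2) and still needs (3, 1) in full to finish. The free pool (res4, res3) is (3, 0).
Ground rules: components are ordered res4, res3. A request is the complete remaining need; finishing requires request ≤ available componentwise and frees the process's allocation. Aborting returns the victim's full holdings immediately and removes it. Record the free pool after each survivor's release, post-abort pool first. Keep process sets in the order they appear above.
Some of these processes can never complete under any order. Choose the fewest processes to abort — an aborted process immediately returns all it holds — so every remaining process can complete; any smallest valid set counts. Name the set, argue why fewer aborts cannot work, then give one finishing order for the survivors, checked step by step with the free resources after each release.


The answer: abort T5.
Key observation: aborting T5 returns (1, 3), and T1 — hopeless before — runs at step 4 with the returned capacity in the pool.
No smaller set exists: with zero aborts the deadlock remains.
One survivor order: T3, T7, T6, T1. Step-by-step check (post-abort pool first):
  pool = (4, 3)
  T3: need (3, 1) fits (4, 3); releases (0, 2), pool now (4, 5)
  T7: need (0, 0) fits (4, 5); releases (0, 1), pool now (4, 6)
  T6: need (0, 1) fits (4, 6); releases (3, 3), pool now (7, 9)
  T1: need (7, 2) fits (7, 9); releases (1, 1), pool now (8, 10)


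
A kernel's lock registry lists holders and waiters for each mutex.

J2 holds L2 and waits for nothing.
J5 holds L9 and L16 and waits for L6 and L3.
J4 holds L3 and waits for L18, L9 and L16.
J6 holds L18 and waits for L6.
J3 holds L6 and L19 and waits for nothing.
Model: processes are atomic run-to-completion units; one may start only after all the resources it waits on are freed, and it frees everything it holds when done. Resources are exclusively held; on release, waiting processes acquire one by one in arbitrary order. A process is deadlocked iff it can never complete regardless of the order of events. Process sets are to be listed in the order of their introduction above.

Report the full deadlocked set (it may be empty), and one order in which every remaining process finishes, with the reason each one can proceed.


Deadlocked set: J5 and J4.
Key observation: the knot is the closed ring of waits J5 -> J4 -> J5; no other process is dragged down with it.
One completion order for the rest: J3, J6, J2.
Verifying each step:
  run J3 (it waits on nothing); releases L6 and L19
  J6 waits on L6 — all released -> runs and releases L18
  run J2 (it waits on nothing); releases L2


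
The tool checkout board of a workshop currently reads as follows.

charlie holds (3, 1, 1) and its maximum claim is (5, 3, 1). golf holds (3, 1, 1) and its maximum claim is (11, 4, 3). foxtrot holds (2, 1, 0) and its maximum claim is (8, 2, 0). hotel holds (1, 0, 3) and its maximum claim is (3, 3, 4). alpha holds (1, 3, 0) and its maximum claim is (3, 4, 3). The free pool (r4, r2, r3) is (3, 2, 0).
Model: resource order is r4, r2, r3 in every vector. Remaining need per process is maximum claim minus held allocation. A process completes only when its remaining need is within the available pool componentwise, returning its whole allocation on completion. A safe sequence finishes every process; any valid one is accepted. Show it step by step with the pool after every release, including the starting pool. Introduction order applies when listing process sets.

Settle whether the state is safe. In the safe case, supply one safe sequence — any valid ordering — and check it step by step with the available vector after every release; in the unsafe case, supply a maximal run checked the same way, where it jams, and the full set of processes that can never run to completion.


SAFE. One safe sequence: charlie, hotel, foxtrot, golf, alpha.
Key observation: reading the order forward, charlie is the first process whose need (2, 2, 0) meets the free pool (3, 2, 0) exactly on a resource it requests.
Walking it through:
  pool = (3, 2, 0)
  charlie: need (2, 2, 0) fits (3, 2, 0); releases (3, 1, 1), pool now (6, 3, 1)
  hotel: need (2, 3, 1) fits (6, 3, 1); releases (1, 0, 3), pool now (7, 3, 4)
  foxtrot: need (6, 1, 0) fits (7, 3, 4); releases (2, 1, 0), pool now (9, 4, 4)
  golf: need (8, 3, 2) fits (9, 4, 4); releases (3, 1, 1), pool now (12, 5, 5)
  alpha: need (2, 1, 3) fits (12, 5, 5); releases (1, 3, 0), pool now (13, 8, 5)


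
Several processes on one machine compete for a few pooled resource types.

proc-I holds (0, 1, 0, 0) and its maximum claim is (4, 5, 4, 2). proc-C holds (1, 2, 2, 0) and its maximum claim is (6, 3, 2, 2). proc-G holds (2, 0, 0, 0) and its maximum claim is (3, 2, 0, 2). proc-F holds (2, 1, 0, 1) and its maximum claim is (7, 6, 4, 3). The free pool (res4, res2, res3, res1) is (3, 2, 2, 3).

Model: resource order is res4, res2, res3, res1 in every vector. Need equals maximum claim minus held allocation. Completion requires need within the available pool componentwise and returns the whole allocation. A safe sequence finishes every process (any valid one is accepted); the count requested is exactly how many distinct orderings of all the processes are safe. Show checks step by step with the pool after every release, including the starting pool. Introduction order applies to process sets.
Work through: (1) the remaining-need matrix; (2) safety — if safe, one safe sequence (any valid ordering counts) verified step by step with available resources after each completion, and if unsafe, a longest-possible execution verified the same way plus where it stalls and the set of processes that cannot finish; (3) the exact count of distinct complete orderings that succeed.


(1) Need matrix, components ordered res4, res2, res3, res1:
  proc-I: (4, 4, 4, 2)
  proc-C: (5, 1, 0, 2)
  proc-G: (1, 2, 0, 2)
  proc-F: (5, 5, 4, 2)
(2) SAFE — a valid safe sequence is proc-G, proc-C, proc-I, proc-F.
Key observation: at proc-G the run first touches a limit — (1, 2, 0, 2) against (3, 2, 2, 3), exact on a resource it actually requests.
Walking it through:
  pool = (3, 2, 2, 3)
  proc-G: need (1, 2, 0, 2) fits (3, 2, 2, 3); releases (2, 0, 0, 0), pool now (5, 2, 2, 3)
  proc-C: need (5, 1, 0, 2) fits (5, 2, 2, 3); releases (1, 2, 2, 0), pool now (6, 4, 4, 3)
  proc-I: need (4, 4, 4, 2) fits (6, 4, 4, 3); releases (0, 1, 0, 0), pool now (6, 5, 4, 3)
  proc-F: need (5, 5, 4, 2) fits (6, 5, 4, 3); releases (2, 1, 0, 1), pool now (8, 6, 4, 4)
(3) Precisely 1 of the possible complete orderings is a safe sequence.


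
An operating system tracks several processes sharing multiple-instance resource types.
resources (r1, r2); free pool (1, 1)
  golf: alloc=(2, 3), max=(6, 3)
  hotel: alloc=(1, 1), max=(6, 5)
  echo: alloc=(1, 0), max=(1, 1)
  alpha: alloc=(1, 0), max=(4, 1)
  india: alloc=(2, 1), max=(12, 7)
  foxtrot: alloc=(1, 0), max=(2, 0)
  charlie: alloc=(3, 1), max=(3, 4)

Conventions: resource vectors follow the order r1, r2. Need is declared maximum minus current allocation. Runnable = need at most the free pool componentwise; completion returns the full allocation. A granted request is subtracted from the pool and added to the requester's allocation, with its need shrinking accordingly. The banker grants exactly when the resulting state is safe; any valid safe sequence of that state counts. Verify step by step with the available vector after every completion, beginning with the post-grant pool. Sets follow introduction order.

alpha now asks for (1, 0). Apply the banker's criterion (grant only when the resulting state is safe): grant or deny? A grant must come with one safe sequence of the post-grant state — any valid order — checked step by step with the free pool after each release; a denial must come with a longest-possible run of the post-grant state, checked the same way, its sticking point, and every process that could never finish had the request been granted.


GRANT. The post-grant state is safe; one safe sequence: echo, foxtrot, alpha, golf, hotel, charlie, india.
Key observation: the transfer keeps a workable pool ((0, 1)); echo starts the safe sequence.
Check on the post-grant state, step by step:
  pool = (0, 1)
  echo needs (0, 1) <= (0, 1) -> finishes; pool += (1, 0) = (1, 1)
  foxtrot needs (1, 0) <= (1, 1) -> finishes; pool += (1, 0) = (2, 1)
  alpha needs (2, 1) <= (2, 1) -> finishes; pool += (2, 0) = (4, 1)
  golf needs (4, 0) <= (4, 1) -> finishes; pool += (2, 3) = (6, 4)
  hotel needs (5, 4) <= (6, 4) -> finishes; pool += (1, 1) = (7, 5)
  charlie needs (0, 3) <= (7, 5) -> finishes; pool += (3, 1) = (10, 6)
  india needs (10, 6) <= (10, 6) -> finishes; pool += (2, 1) = (12, 7)


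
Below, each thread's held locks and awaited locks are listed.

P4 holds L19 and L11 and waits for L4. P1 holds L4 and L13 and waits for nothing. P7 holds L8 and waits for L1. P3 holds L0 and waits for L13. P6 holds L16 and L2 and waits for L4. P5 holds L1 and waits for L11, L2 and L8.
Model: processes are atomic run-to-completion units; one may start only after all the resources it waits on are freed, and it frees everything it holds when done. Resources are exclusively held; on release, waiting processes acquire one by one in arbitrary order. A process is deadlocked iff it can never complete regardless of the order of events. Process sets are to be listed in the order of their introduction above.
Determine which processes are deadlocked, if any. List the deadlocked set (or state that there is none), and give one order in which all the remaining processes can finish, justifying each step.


Deadlocked: P7 and P5.
Key observation: along P7 -> P5 -> P7, each member waits on what the next one holds — a deadlock; no other process is dragged down with it.
A valid finishing order for the others: P1, P3, P4, P6.
Verifying each step:
  P1 waits on nothing -> runs at once and releases L4 and L13
  run P3 (all its waits — L13 — are resolved); releases L0
  run P4 (all its waits — L4 — are resolved); releases L19 and L11
  run P6 (all its waits — L4 — are resolved); releases L16 and L2


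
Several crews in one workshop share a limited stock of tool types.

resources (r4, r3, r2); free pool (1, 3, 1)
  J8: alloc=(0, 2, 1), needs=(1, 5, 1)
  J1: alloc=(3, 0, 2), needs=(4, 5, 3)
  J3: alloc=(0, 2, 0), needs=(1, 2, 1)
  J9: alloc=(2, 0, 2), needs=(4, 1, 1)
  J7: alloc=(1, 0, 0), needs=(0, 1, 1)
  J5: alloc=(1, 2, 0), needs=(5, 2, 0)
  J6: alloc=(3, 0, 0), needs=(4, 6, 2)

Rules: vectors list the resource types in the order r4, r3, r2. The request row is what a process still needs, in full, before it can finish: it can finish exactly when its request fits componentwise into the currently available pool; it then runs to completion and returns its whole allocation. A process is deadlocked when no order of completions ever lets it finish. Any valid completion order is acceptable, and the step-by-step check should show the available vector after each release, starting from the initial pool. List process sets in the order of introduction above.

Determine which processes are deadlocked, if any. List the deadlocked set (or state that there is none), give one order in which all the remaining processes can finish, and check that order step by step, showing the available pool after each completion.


Deadlocked: J1, J9, J5 and J6.
Key observation: even finishing J3, J7, J8 leaves just (2, 7, 2) free — too little r4 for any of the remaining processes.
The rest can finish in the order J3, J7, J8. Step-by-step check:
  pool = (1, 3, 1)
  J3: need (1, 2, 1) fits (1, 3, 1); releases (0, 2, 0), pool now (1, 5, 1)
  J7: need (0, 1, 1) fits (1, 5, 1); releases (1, 0, 0), pool now (2, 5, 1)
  J8: need (1, 5, 1) fits (2, 5, 1); releases (0, 2, 1), pool now (2, 7, 2)
The stuck group stays short no matter what:
  J1 cannot run: need (4, 5, 3) vs free (2, 7, 2) (insufficient r4 and r2)
  J9 cannot run: need (4, 1, 1) vs free (2, 7, 2) (insufficient r4)
  J5 cannot run: need (5, 2, 0) vs free (2, 7, 2) (insufficient r4)
  J6 cannot run: need (4, 6, 2) vs free (2, 7, 2) (insufficient r4)


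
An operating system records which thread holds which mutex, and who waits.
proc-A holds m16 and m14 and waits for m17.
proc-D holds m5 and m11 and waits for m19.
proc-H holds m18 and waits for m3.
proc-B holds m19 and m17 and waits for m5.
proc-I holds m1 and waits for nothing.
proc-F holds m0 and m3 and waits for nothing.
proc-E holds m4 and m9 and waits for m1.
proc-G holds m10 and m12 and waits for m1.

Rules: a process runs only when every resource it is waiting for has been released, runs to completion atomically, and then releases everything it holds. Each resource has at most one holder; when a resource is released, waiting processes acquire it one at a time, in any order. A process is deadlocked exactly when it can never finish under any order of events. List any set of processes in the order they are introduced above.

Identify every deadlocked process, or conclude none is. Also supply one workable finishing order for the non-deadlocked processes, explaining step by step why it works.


Deadlocked set: proc-A, proc-D and proc-B.
Key observation: nobody on the ring proc-B -> proc-D -> proc-B can start until another member finishes, which never happens; proc-A waits into the deadlock from upstream.
A valid finishing order for the others: proc-F, proc-I, proc-E, proc-H, proc-G.
Step-by-step check:
  proc-F: no waits; runs immediately, freeing m0 and m3
  proc-I: no waits; runs immediately, freeing m1
  run proc-E (all its waits — m1 — are resolved); releases m4 and m9
  run proc-H (all its waits — m3 — are resolved); releases m18
  run proc-G (all its waits — m1 — are resolved); releases m10 and m12


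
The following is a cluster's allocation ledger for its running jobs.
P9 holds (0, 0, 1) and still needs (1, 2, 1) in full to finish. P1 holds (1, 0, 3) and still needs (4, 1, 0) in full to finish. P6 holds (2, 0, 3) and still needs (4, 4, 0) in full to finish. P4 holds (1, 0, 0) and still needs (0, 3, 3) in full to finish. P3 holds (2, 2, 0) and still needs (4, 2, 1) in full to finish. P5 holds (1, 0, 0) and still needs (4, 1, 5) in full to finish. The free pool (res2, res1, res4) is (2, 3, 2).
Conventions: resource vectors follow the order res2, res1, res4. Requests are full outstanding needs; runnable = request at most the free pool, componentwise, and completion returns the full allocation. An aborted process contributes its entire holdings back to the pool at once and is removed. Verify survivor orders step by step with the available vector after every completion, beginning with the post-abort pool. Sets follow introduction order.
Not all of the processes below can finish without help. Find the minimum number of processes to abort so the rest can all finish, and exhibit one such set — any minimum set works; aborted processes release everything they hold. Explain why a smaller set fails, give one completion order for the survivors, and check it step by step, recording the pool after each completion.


Abort P6.
Key observation: P1 was stuck for good until P6 gave back (2, 0, 3); in the order shown it finishes at step 2.
Minimality: the empty abort set fails — the state is deadlocked as it stands.
The survivors complete as P4, P1, P5, P3, P9. Walking it through (starting from the post-abort pool):
  pool = (4, 3, 5)
  P4: need (0, 3, 3) fits (4, 3, 5); releases (1, 0, 0), pool now (5, 3, 5)
  P1: need (4, 1, 0) fits (5, 3, 5); releases (1, 0, 3), pool now (6, 3, 8)
  P5: need (4, 1, 5) fits (6, 3, 8); releases (1, 0, 0), pool now (7, 3, 8)
  P3: need (4, 2, 1) fits (7, 3, 8); releases (2, 2, 0), pool now (9, 5, 8)
  P9: need (1, 2, 1) fits (9, 5, 8); releases (0, 0, 1), pool now (9, 5, 9)


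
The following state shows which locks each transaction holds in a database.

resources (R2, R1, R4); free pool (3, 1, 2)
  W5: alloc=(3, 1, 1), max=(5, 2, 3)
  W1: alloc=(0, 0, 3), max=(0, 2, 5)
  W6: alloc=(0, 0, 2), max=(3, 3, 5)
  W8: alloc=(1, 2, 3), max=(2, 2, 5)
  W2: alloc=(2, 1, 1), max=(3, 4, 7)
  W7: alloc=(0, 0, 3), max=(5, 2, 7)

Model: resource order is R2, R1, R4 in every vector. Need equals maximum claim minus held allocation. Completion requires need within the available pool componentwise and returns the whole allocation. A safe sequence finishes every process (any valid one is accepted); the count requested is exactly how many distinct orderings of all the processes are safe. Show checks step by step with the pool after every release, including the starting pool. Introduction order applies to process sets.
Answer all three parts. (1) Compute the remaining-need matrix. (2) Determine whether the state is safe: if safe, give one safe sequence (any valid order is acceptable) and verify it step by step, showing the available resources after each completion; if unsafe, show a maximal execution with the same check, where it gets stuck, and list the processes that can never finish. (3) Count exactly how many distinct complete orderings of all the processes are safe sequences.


(1) Need matrix, components ordered R2, R1, R4:
  W5: (2, 1, 2)
  W1: (0, 2, 2)
  W6: (3, 3, 3)
  W8: (1, 0, 2)
  W2: (1, 3, 6)
  W7: (5, 2, 4)
(2) SAFE — a valid safe sequence is W8, W6, W5, W7, W1, W2.
Key observation: reading the order forward, W8 is the first process whose need (1, 0, 2) meets the free pool (3, 1, 2) exactly on a resource it requests.
Step-by-step check:
  pool = (3, 1, 2)
  W8: need (1, 0, 2) fits (3, 1, 2); releases (1, 2, 3), pool now (4, 3, 5)
  W6: need (3, 3, 3) fits (4, 3, 5); releases (0, 0, 2), pool now (4, 3, 7)
  W5: need (2, 1, 2) fits (4, 3, 7); releases (3, 1, 1), pool now (7, 4, 8)
  W7: need (5, 2, 4) fits (7, 4, 8); releases (0, 0, 3), pool now (7, 4, 11)
  W1: need (0, 2, 2) fits (7, 4, 11); releases (0, 0, 3), pool now (7, 4, 14)
  W2: need (1, 3, 6) fits (7, 4, 14); releases (2, 1, 1), pool now (9, 5, 15)
(3) Exactly 88 of the possible complete orderings are safe sequences.


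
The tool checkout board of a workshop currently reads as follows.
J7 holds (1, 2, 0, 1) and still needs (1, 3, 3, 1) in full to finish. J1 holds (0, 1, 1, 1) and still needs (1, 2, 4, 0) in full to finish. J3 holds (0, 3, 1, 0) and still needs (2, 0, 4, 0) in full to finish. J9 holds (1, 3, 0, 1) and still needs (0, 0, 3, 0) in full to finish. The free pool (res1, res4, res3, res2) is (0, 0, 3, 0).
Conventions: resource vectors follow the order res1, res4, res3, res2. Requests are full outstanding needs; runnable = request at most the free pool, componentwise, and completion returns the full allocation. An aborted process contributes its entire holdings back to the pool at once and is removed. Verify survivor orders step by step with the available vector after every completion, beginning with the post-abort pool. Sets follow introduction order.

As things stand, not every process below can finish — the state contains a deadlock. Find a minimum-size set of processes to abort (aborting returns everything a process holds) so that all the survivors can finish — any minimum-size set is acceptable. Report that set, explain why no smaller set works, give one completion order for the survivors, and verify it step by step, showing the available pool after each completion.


The answer: abort J3.
Key observation: before aborting J3, J1 was permanently blocked — no order could ever run it; afterwards it completes at step 2.
Minimality: the empty abort set fails — the state is deadlocked as it stands.
One survivor order: J9, J1, J7. Check, step by step (post-abort pool first):
  pool = (0, 3, 4, 0)
  J9 needs (0, 0, 3, 0) <= (0, 3, 4, 0) -> finishes; pool += (1, 3, 0, 1) = (1, 6, 4, 1)
  J1 needs (1, 2, 4, 0) <= (1, 6, 4, 1) -> finishes; pool += (0, 1, 1, 1) = (1, 7, 5, 2)
  J7 needs (1, 3, 3, 1) <= (1, 7, 5, 2) -> finishes; pool += (1, 2, 0, 1) = (2, 9, 5, 3)


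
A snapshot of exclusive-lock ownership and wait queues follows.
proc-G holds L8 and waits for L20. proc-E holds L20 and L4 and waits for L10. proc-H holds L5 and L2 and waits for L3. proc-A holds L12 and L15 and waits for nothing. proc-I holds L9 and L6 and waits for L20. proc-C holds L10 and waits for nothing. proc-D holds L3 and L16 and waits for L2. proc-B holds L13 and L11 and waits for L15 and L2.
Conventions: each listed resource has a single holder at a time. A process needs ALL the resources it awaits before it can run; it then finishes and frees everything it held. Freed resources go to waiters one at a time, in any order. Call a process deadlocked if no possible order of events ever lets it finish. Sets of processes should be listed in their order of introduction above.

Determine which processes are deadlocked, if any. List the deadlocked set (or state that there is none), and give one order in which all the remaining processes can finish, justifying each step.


Deadlocked set: proc-H, proc-D and proc-B.
Key observation: the loop proc-H -> proc-D -> proc-H blocks itself forever; proc-B waits into the deadlock from upstream.
The rest can finish in the order proc-C, proc-E, proc-A, proc-G, proc-I.
Check, step by step:
  run proc-C (it waits on nothing); releases L10
  run proc-E (all its waits — L10 — are resolved); releases L20 and L4
  run proc-A (it waits on nothing); releases L12 and L15
  run proc-G (all its waits — L20 — are resolved); releases L8
  run proc-I (all its waits — L20 — are resolved); releases L9 and L6


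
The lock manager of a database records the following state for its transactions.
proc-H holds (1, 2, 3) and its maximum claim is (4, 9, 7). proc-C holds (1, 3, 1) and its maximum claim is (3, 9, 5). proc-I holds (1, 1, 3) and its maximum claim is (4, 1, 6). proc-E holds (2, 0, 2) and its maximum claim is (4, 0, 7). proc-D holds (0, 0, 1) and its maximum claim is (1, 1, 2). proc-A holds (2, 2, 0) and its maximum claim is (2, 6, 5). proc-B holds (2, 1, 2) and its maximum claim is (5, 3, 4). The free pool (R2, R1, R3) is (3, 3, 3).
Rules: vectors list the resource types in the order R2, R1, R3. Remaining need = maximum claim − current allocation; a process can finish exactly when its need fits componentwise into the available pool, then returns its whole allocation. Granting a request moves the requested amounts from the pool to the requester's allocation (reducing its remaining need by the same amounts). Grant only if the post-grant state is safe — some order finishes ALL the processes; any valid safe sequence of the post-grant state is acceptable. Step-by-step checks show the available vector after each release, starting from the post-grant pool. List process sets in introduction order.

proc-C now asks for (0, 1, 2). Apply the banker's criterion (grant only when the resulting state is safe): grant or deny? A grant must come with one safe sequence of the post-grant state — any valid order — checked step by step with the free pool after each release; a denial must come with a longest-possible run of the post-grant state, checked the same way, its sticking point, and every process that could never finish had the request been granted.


GRANT — the state after the grant stays safe, e.g. via proc-D, proc-B, proc-I, proc-E, proc-A, proc-C, proc-H.
Key observation: post-grant, (3, 2, 1) remains, and an order beginning with proc-D completes everyone.
Check on the post-grant state, step by step:
  pool = (3, 2, 1)
  proc-D needs (1, 1, 1) <= (3, 2, 1) -> finishes; pool += (0, 0, 1) = (3, 2, 2)
  proc-B needs (3, 2, 2) <= (3, 2, 2) -> finishes; pool += (2, 1, 2) = (5, 3, 4)
  proc-I needs (3, 0, 3) <= (5, 3, 4) -> finishes; pool += (1, 1, 3) = (6, 4, 7)
  proc-E needs (2, 0, 5) <= (6, 4, 7) -> finishes; pool += (2, 0, 2) = (8, 4, 9)
  proc-A needs (0, 4, 5) <= (8, 4, 9) -> finishes; pool += (2, 2, 0) = (10, 6, 9)
  proc-C needs (2, 5, 2) <= (10, 6, 9) -> finishes; pool += (1, 4, 3) = (11, 10, 12)
  proc-H needs (3, 7, 4) <= (11, 10, 12) -> finishes; pool += (1, 2, 3) = (12, 12, 15)


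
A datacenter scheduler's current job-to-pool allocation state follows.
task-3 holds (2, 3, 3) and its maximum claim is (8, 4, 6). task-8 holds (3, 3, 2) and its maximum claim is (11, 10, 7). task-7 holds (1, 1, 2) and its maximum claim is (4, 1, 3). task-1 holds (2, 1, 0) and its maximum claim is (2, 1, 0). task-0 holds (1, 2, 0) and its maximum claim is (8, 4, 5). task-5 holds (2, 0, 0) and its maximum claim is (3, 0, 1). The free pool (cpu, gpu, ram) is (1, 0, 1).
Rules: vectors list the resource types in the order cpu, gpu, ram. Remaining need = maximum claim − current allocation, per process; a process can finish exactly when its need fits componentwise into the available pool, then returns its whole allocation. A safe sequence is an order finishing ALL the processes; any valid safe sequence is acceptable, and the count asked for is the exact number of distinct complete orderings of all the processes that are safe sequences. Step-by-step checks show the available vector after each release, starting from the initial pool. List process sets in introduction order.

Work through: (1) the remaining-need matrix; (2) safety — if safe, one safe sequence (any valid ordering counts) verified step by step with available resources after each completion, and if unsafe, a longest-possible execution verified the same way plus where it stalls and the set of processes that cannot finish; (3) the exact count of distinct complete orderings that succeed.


(1) Outstanding need per process (order cpu, gpu, ram):
  task-3: (6, 1, 3)
  task-8: (8, 7, 5)
  task-7: (3, 0, 1)
  task-1: (0, 0, 0)
  task-0: (7, 2, 5)
  task-5: (1, 0, 1)
(2) SAFE. One safe sequence: task-1, task-7, task-5, task-3, task-0, task-8.
Key observation: the first exact fit in this order is task-7 — it needs (3, 0, 1) with (3, 1, 1) free, meeting a requested resource to the last unit.
Walking it through:
  pool = (1, 0, 1)
  task-1: need (0, 0, 0) fits (1, 0, 1); releases (2, 1, 0), pool now (3, 1, 1)
  task-7: need (3, 0, 1) fits (3, 1, 1); releases (1, 1, 2), pool now (4, 2, 3)
  task-5: need (1, 0, 1) fits (4, 2, 3); releases (2, 0, 0), pool now (6, 2, 3)
  task-3: need (6, 1, 3) fits (6, 2, 3); releases (2, 3, 3), pool now (8, 5, 6)
  task-0: need (7, 2, 5) fits (8, 5, 6); releases (1, 2, 0), pool now (9, 7, 6)
  task-8: need (8, 7, 5) fits (9, 7, 6); releases (3, 3, 2), pool now (12, 10, 8)
(3) Exactly 4 of the possible complete orderings are safe sequences.


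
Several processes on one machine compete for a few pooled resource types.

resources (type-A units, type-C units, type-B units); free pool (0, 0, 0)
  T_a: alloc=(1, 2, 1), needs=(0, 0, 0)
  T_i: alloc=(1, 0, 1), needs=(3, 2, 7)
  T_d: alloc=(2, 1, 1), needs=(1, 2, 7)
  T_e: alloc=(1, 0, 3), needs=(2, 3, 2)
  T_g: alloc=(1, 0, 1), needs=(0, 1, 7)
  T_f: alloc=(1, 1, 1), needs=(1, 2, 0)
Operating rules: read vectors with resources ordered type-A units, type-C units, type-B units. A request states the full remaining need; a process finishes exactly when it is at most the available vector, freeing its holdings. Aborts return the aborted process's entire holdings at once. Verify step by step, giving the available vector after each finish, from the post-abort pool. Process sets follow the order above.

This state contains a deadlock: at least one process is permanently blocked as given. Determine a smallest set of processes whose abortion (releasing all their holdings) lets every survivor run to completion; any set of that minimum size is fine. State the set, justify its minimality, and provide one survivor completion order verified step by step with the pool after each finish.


The answer: abort T_i and T_g.
Key observation: T_d had no path to completion before; after the abort of T_i and T_g ((2, 0, 2) returned), step 4 is where it fits.
Minimality, checking each single-abort alternative: T_a alone leaves T_i blocked (short on type-B units); T_i alone leaves T_d blocked (short on type-B units); T_d alone leaves T_i blocked (short on type-B units); T_e alone leaves T_i blocked (short on type-B units); T_g alone leaves T_i blocked (short on type-B units); T_f alone leaves T_i blocked (short on type-B units).
Survivors finish in the order: T_a, T_f, T_e, T_d. Step-by-step check (pool after the aborts first):
  pool = (2, 0, 2)
  run T_a (needs (0, 0, 0), free (2, 0, 2)); after release of (1, 2, 1) the pool is (3, 2, 3)
  run T_f (needs (1, 2, 0), free (3, 2, 3)); after release of (1, 1, 1) the pool is (4, 3, 4)
  run T_e (needs (2, 3, 2), free (4, 3, 4)); after release of (1, 0, 3) the pool is (5, 3, 7)
  run T_d (needs (1, 2, 7), free (5, 3, 7)); after release of (2, 1, 1) the pool is (7, 4, 8)


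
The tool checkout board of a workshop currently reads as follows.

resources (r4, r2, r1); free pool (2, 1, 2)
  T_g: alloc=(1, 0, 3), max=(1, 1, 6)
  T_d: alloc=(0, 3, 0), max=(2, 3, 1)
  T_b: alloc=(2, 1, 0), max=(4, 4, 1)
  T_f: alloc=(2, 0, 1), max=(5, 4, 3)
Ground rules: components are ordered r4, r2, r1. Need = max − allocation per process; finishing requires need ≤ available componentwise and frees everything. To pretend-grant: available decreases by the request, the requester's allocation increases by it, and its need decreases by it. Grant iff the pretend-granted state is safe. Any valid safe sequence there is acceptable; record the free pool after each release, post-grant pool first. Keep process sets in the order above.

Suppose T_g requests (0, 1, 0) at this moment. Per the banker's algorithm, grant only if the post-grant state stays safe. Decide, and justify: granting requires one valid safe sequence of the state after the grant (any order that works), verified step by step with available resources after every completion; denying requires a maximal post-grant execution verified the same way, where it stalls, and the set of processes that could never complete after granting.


GRANT: granting preserves safety; a valid post-grant sequence is T_d, T_b, T_f, T_g.
Key observation: (2, 0, 2) free after granting still covers T_d first, and each release covers the next.
Check on the post-grant state, step by step:
  pool = (2, 0, 2)
  T_d: need (2, 0, 1) fits (2, 0, 2); releases (0, 3, 0), pool now (2, 3, 2)
  T_b: need (2, 3, 1) fits (2, 3, 2); releases (2, 1, 0), pool now (4, 4, 2)
  T_f: need (3, 4, 2) fits (4, 4, 2); releases (2, 0, 1), pool now (6, 4, 3)
  T_g: need (0, 0, 3) fits (6, 4, 3); releases (1, 1, 3), pool now (7, 5, 6)


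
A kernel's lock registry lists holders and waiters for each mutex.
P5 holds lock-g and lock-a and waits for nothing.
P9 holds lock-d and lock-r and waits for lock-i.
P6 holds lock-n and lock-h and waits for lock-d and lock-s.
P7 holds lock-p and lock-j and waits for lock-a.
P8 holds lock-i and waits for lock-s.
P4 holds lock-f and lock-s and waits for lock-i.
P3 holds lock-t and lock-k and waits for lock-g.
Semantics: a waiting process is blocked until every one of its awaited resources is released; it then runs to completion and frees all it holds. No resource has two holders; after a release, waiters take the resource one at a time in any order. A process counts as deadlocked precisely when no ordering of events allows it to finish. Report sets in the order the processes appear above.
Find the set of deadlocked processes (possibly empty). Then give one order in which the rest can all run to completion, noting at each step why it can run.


The deadlocked set is P9, P6, P8 and P4.
Key observation: along P8 -> P4 -> P8, each member waits on what the next one holds — a deadlock; P9 and P6 wait into the deadlock from upstream.
One completion order for the rest: P5, P3, P7.
Verifying each step:
  P5: no waits; runs immediately, freeing lock-g and lock-a
  P3 waits on lock-g — all released -> runs and releases lock-t and lock-k
  P7 waits on lock-a — all released -> runs and releases lock-p and lock-j


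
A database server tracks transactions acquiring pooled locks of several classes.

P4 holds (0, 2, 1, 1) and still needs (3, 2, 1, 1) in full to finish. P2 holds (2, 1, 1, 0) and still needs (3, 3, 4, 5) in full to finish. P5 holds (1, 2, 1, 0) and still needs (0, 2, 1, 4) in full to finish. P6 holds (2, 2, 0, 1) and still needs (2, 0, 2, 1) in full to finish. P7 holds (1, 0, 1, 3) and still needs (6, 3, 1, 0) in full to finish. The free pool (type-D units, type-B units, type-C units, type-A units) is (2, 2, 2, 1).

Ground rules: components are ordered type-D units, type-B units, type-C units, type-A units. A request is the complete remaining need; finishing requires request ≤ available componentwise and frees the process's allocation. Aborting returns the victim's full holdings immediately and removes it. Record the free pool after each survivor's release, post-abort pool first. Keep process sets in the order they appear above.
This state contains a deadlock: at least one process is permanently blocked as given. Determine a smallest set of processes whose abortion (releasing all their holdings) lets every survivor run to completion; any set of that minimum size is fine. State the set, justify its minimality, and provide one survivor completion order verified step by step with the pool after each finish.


The answer: abort P7.
Key observation: the deadlocked P5 becomes finishable only because P7 released (1, 0, 1, 3); it completes at step 3 below.
Minimality: the empty abort set fails — the state is deadlocked as it stands.
Survivors finish in the order: P4, P6, P5, P2. Walking it through (pool after the aborts first):
  pool = (3, 2, 3, 4)
  run P4 (needs (3, 2, 1, 1), free (3, 2, 3, 4)); after release of (0, 2, 1, 1) the pool is (3, 4, 4, 5)
  run P6 (needs (2, 0, 2, 1), free (3, 4, 4, 5)); after release of (2, 2, 0, 1) the pool is (5, 6, 4, 6)
  run P5 (needs (0, 2, 1, 4), free (5, 6, 4, 6)); after release of (1, 2, 1, 0) the pool is (6, 8, 5, 6)
  run P2 (needs (3, 3, 4, 5), free (6, 8, 5, 6)); after release of (2, 1, 1, 0) the pool is (8, 9, 6, 6)


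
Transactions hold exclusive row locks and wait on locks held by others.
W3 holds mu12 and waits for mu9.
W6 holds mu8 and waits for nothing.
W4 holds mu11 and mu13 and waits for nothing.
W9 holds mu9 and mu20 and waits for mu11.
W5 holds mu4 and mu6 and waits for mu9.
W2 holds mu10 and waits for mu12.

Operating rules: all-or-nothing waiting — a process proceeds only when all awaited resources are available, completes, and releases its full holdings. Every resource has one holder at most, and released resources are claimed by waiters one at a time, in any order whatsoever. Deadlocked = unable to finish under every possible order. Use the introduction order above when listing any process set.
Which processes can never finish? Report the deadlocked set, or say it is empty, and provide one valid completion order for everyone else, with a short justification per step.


No process is deadlocked.
Key observation: there is no circular wait here — follow any chain and it reaches a process that is free to run now.
One completion order for the rest: W4, W6, W9, W3, W2, W5.
Verifying each step:
  W4 waits on nothing -> runs at once and releases mu11 and mu13
  W6 waits on nothing -> runs at once and releases mu8
  W9: everything it awaited (mu11) is free; runs, freeing mu9 and mu20
  W3: everything it awaited (mu9) is free; runs, freeing mu12
  W2: everything it awaited (mu12) is free; runs, freeing mu10
  W5: everything it awaited (mu9) is free; runs, freeing mu4 and mu6


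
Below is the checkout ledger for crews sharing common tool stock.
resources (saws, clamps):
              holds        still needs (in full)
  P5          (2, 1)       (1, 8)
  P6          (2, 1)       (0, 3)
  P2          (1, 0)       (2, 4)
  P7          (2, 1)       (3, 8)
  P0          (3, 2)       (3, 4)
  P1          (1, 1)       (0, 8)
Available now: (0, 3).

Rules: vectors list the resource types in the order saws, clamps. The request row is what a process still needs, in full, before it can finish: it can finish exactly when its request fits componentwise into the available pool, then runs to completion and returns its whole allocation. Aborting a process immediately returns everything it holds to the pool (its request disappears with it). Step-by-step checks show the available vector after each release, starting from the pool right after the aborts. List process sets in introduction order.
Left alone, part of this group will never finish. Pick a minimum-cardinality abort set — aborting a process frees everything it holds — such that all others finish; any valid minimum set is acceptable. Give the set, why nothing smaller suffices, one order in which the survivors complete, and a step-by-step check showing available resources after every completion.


The answer: abort P7 and P1.
Key observation: P5 was stuck for good until P7 and P1 gave back (3, 2); in the order shown it finishes at step 4.
Why nothing smaller works — every single abort fails: P5 alone leaves P7 blocked (short on clamps); P6 alone leaves P5 blocked (short on clamps); P2 alone leaves P5 blocked (short on clamps); P7 alone leaves P5 blocked (short on clamps); P0 alone leaves P5 blocked (short on clamps); P1 alone leaves P5 blocked (short on clamps).
The survivors complete as P6, P0, P2, P5. Step-by-step check (starting from the post-abort pool):
  pool = (3, 5)
  P6 needs (0, 3) <= (3, 5) -> finishes; pool += (2, 1) = (5, 6)
  P0 needs (3, 4) <= (5, 6) -> finishes; pool += (3, 2) = (8, 8)
  P2 needs (2, 4) <= (8, 8) -> finishes; pool += (1, 0) = (9, 8)
  P5 needs (1, 8) <= (9, 8) -> finishes; pool += (2, 1) = (11, 9)
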